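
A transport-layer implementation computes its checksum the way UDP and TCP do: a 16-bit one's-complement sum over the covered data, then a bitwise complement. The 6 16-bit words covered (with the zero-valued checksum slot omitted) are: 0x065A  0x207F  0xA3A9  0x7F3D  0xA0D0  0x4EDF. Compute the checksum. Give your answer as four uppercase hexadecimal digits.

One's-complement addition (fold any carry out of bit 15 back into bit 0):
  0x065A + 0x207F = 0x026D9
  0x26D9 + 0xA3A9 = 0x0CA82
  0xCA82 + 0x7F3D = 0x149BF → wrap carry → 0x49C0
  0x49C0 + 0xA0D0 = 0x0EA90
  0xEA90 + 0x4EDF = 0x1396F → wrap carry → 0x3970
One's-complement sum = 0x3970.
Checksum = ~0x3970 & 0xFFFF = 0xC68F.

C68F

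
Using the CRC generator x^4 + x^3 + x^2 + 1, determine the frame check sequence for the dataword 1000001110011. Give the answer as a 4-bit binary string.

Append 4 zeros: 10000011100110000. Divide by 11101 (XOR where the leading bit is 1):
  pos 0: 10000 XOR 11101 = 01101
  pos 1: 11010 XOR 11101 = 00111
  pos 3: 11111 XOR 11101 = 00010
  pos 6: 10100 XOR 11101 = 01001
  pos 7: 10011 XOR 11101 = 01110
  pos 8: 11101 XOR 11101 = 00000
Remainder (last 4 bits) = 0000. This is the CRC / FCS.

0000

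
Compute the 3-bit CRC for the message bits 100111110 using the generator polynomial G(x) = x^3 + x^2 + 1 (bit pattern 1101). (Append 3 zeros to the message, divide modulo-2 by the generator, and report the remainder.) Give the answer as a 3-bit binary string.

110

Append 3 zeros: 100111110000. Divide by 1101 (XOR where the leading bit is 1):
  pos 0: 1001 XOR 1101 = 0100
  pos 1: 1001 XOR 1101 = 0100
  pos 2: 1001 XOR 1101 = 0100
  pos 3: 1001 XOR 1101 = 0100
  pos 4: 1001 XOR 1101 = 0100
  pos 5: 1000 XOR 1101 = 0101
  pos 6: 1010 XOR 1101 = 0111
  pos 7: 1110 XOR 1101 = 0011
Remainder (last 3 bits) = 110. This is the CRC / FCS.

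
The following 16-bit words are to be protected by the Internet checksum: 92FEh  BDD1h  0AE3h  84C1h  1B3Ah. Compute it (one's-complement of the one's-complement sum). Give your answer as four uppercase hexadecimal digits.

0451

One's-complement addition (fold any carry out of bit 15 back into bit 0):
  0x92FE + 0xBDD1 = 0x150CF → wrap carry → 0x50D0
  0x50D0 + 0x0AE3 = 0x05BB3
  0x5BB3 + 0x84C1 = 0x0E074
  0xE074 + 0x1B3A = 0x0FBAE
One's-complement sum = 0xFBAE.
Checksum = ~0xFBAE & 0xFFFF = 0x0451.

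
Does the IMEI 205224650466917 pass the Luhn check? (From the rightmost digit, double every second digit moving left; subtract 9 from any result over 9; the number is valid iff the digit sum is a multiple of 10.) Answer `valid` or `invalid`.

invalid

From the right, keep odd positions and double even positions (subtract 9 from any doubled value over 9):
  doubled (positions 2,4,...): 2 3 8 1 8 4 0 → sum 26
  kept (positions 1,3,...): 7 9 6 0 6 2 5 2 → sum 37
Total = 63.
63 mod 10 = 3, so the number is invalid.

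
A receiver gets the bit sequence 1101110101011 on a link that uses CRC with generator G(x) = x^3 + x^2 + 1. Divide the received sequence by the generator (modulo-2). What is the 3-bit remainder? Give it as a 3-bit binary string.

110

Modulo-2 division of 1101110101011 by 1101:
  pos 0: 1101 XOR 1101 = 0000
  pos 4: 1101 XOR 1101 = 0000
  pos 9: 1011 XOR 1101 = 0110
Remainder = 110 (nonzero — an error is detected).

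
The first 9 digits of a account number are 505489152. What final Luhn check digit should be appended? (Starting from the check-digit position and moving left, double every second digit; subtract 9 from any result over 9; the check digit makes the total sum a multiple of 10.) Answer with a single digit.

Partial digits right→left: 2 5 1 9 8 4 5 0 5
Double every second digit counting from the check-digit position (so the 1st, 3rd, 5th, ... of the partial from the right).
  doubled (with −9 where >9): 4 2 7 1 1 → sum 15
  kept as-is: 5 9 4 0 → sum 18
Total = 15 + 18 = 33.
Check digit = (10 − (33 mod 10)) mod 10 = 7.

7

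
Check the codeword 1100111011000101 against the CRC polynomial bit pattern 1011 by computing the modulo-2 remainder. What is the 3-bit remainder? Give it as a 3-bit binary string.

Modulo-2 division of 1100111011000101 by 1011:
  pos 0: 1100 XOR 1011 = 0111
  pos 1: 1111 XOR 1011 = 0100
  pos 2: 1001 XOR 1011 = 0010
  pos 4: 1010 XOR 1011 = 0001
  pos 7: 1110 XOR 1011 = 0101
  pos 8: 1010 XOR 1011 = 0001
  pos 11: 1010 XOR 1011 = 0001
Remainder = 011 (nonzero — an error is detected).

011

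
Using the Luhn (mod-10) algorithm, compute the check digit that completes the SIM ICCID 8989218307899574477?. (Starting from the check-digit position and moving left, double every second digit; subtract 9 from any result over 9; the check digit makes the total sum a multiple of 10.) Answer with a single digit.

Partial digits right→left: 7 7 4 4 7 5 9 9 8 7 0 3 8 1 2 9 8 9 8
Double every second digit counting from the check-digit position (so the 1st, 3rd, 5th, ... of the partial from the right).
  doubled (with −9 where >9): 5 8 5 9 7 0 7 4 7 7 → sum 59
  kept as-is: 7 4 5 9 7 3 1 9 9 → sum 54
Total = 59 + 54 = 113.
Check digit = (10 − (113 mod 10)) mod 10 = 7.

7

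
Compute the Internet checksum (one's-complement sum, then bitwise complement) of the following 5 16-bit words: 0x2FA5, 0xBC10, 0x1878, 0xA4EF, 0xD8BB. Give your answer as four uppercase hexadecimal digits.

7E26

One's-complement addition (fold any carry out of bit 15 back into bit 0):
  0x2FA5 + 0xBC10 = 0x0EBB5
  0xEBB5 + 0x1878 = 0x1042D → wrap carry → 0x042E
  0x042E + 0xA4EF = 0x0A91D
  0xA91D + 0xD8BB = 0x181D8 → wrap carry → 0x81D9
One's-complement sum = 0x81D9.
Checksum = ~0x81D9 & 0xFFFF = 0x7E26.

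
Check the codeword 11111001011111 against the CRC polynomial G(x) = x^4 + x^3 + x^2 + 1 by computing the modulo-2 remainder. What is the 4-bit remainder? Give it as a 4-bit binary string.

0100

Modulo-2 division of 11111001011111 by 11101:
  pos 0: 11111 XOR 11101 = 00010
  pos 3: 10001 XOR 11101 = 01100
  pos 4: 11000 XOR 11101 = 00101
  pos 6: 10111 XOR 11101 = 01010
  pos 7: 10101 XOR 11101 = 01000
  pos 8: 10001 XOR 11101 = 01100
  pos 9: 11001 XOR 11101 = 00100
Remainder = 0100 (nonzero — an error is detected).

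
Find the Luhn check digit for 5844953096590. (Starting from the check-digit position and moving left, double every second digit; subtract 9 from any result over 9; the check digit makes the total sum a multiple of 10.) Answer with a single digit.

Partial digits right→left: 0 9 5 6 9 0 3 5 9 4 4 8 5
Double every second digit counting from the check-digit position (so the 1st, 3rd, 5th, ... of the partial from the right).
  doubled (with −9 where >9): 0 1 9 6 9 8 1 → sum 34
  kept as-is: 9 6 0 5 4 8 → sum 32
Total = 34 + 32 = 66.
Check digit = (10 − (66 mod 10)) mod 10 = 4.

4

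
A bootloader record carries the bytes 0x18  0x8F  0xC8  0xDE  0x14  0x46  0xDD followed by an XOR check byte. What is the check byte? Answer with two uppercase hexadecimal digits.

0E

XOR the bytes together:
  start with 0x18
  0x18 ⊕ 0x8F = 0x97
  0x97 ⊕ 0xC8 = 0x5F
  0x5F ⊕ 0xDE = 0x81
  0x81 ⊕ 0x14 = 0x95
  0x95 ⊕ 0x46 = 0xD3
  0xD3 ⊕ 0xDD = 0x0E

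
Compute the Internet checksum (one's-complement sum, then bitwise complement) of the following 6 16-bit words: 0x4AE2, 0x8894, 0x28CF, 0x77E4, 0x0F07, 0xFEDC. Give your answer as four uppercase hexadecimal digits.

One's-complement addition (fold any carry out of bit 15 back into bit 0):
  0x4AE2 + 0x8894 = 0x0D376
  0xD376 + 0x28CF = 0x0FC45
  0xFC45 + 0x77E4 = 0x17429 → wrap carry → 0x742A
  0x742A + 0x0F07 = 0x08331
  0x8331 + 0xFEDC = 0x1820D → wrap carry → 0x820E
One's-complement sum = 0x820E.
Checksum = ~0x820E & 0xFFFF = 0x7DF1.

7DF1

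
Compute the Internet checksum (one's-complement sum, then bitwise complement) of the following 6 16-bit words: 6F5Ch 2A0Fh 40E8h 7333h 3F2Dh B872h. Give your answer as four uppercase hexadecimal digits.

One's-complement addition (fold any carry out of bit 15 back into bit 0):
  0x6F5C + 0x2A0F = 0x0996B
  0x996B + 0x40E8 = 0x0DA53
  0xDA53 + 0x7333 = 0x14D86 → wrap carry → 0x4D87
  0x4D87 + 0x3F2D = 0x08CB4
  0x8CB4 + 0xB872 = 0x14526 → wrap carry → 0x4527
One's-complement sum = 0x4527.
Checksum = ~0x4527 & 0xFFFF = 0xBAD8.

BAD8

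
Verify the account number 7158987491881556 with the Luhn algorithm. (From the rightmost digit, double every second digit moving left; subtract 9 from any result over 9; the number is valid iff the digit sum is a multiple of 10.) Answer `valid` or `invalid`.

valid

From the right, keep odd positions and double even positions (subtract 9 from any doubled value over 9):
  doubled (positions 2,4,...): 1 2 7 9 5 9 1 5 → sum 39
  kept (positions 1,3,...): 6 5 8 1 4 8 8 1 → sum 41
Total = 80.
80 mod 10 = 0, so the number is valid.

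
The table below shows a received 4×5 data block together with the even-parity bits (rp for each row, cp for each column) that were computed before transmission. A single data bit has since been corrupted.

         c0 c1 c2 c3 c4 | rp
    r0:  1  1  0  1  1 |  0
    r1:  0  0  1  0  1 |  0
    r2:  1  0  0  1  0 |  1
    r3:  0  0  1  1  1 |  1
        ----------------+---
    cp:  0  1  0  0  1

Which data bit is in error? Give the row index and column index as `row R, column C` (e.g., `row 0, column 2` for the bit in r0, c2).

row 2, column 3

Recompute each row's even parity and compare to rp:
  r0: data parity 0, sent rp 0 → ok
  r1: data parity 0, sent rp 0 → ok
  r2: data parity 0, sent rp 1 → mismatch
  r3: data parity 1, sent rp 1 → ok
Recompute each column's even parity and compare to cp:
  c0: data parity 0, sent cp 0 → ok
  c1: data parity 1, sent cp 1 → ok
  c2: data parity 0, sent cp 0 → ok
  c3: data parity 1, sent cp 0 → mismatch
  c4: data parity 1, sent cp 1 → ok
Exactly one row (r2) and one column (c3) fail → the flipped bit is at their intersection.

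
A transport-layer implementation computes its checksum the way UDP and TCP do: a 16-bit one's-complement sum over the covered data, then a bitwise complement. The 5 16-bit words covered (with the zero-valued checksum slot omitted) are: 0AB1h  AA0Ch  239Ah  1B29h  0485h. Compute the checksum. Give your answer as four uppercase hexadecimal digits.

One's-complement addition (fold any carry out of bit 15 back into bit 0):
  0x0AB1 + 0xAA0C = 0x0B4BD
  0xB4BD + 0x239A = 0x0D857
  0xD857 + 0x1B29 = 0x0F380
  0xF380 + 0x0485 = 0x0F805
One's-complement sum = 0xF805.
Checksum = ~0xF805 & 0xFFFF = 0x07FA.

07FA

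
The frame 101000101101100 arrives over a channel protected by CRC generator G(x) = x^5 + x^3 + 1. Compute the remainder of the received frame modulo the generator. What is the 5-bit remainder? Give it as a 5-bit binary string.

10000

Modulo-2 division of 101000101101100 by 101001:
  pos 0: 101000 XOR 101001 = 000001
  pos 5: 110110 XOR 101001 = 011111
  pos 6: 111111 XOR 101001 = 010110
  pos 7: 101101 XOR 101001 = 000100
Remainder = 10000 (nonzero — an error is detected).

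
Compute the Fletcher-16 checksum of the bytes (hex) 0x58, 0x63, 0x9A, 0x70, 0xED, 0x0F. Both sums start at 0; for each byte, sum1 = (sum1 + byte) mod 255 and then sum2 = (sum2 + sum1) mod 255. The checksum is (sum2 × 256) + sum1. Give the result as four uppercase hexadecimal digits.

A9C3

Running sums (mod 255):
  after byte 0 (0x58): sum1=88, sum2=88
  after byte 1 (0x63): sum1=187, sum2=20
  after byte 2 (0x9A): sum1=86, sum2=106
  after byte 3 (0x70): sum1=198, sum2=49
  after byte 4 (0xED): sum1=180, sum2=229
  after byte 5 (0x0F): sum1=195, sum2=169
Checksum = sum2·256 + sum1 = 169·256 + 195 = 43459 = 0xA9C3.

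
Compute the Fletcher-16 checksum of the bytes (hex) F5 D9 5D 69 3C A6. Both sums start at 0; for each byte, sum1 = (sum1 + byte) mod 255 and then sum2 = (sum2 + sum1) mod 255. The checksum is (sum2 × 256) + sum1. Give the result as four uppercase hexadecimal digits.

D579

Running sums (mod 255):
  after byte 0 (F5): sum1=245, sum2=245
  after byte 1 (D9): sum1=207, sum2=197
  after byte 2 (5D): sum1=45, sum2=242
  after byte 3 (69): sum1=150, sum2=137
  after byte 4 (3C): sum1=210, sum2=92
  after byte 5 (A6): sum1=121, sum2=213
Checksum = sum2·256 + sum1 = 213·256 + 121 = 54649 = 0xD579.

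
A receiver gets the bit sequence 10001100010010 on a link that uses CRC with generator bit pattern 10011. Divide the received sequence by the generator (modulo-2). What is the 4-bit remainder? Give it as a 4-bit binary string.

0011

Modulo-2 division of 10001100010010 by 10011:
  pos 0: 10001 XOR 10011 = 00010
  pos 3: 10100 XOR 10011 = 00111
  pos 5: 11101 XOR 10011 = 01110
  pos 6: 11100 XOR 10011 = 01111
  pos 7: 11110 XOR 10011 = 01101
  pos 8: 11011 XOR 10011 = 01000
  pos 9: 10000 XOR 10011 = 00011
Remainder = 0011 (nonzero — an error is detected).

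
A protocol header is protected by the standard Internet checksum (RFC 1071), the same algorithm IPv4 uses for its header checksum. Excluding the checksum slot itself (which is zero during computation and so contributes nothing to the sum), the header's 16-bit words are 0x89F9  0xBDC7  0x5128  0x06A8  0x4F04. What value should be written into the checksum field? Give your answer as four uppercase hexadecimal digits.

One's-complement addition (fold any carry out of bit 15 back into bit 0):
  0x89F9 + 0xBDC7 = 0x147C0 → wrap carry → 0x47C1
  0x47C1 + 0x5128 = 0x098E9
  0x98E9 + 0x06A8 = 0x09F91
  0x9F91 + 0x4F04 = 0x0EE95
One's-complement sum = 0xEE95.
Checksum = ~0xEE95 & 0xFFFF = 0x116A.

116A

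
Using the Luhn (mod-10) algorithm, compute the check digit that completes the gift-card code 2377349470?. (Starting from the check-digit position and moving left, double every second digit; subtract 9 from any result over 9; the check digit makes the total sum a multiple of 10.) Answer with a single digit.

5

Partial digits right→left: 0 7 4 9 4 3 7 7 3 2
Double every second digit counting from the check-digit position (so the 1st, 3rd, 5th, ... of the partial from the right).
  doubled (with −9 where >9): 0 8 8 5 6 → sum 27
  kept as-is: 7 9 3 7 2 → sum 28
Total = 27 + 28 = 55.
Check digit = (10 − (55 mod 10)) mod 10 = 5.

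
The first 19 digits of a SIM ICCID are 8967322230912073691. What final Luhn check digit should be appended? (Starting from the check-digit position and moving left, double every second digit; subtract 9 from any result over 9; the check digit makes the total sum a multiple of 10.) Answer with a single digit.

Partial digits right→left: 1 9 6 3 7 0 2 1 9 0 3 2 2 2 3 7 6 9 8
Double every second digit counting from the check-digit position (so the 1st, 3rd, 5th, ... of the partial from the right).
  doubled (with −9 where >9): 2 3 5 4 9 6 4 6 3 7 → sum 49
  kept as-is: 9 3 0 1 0 2 2 7 9 → sum 33
Total = 49 + 33 = 82.
Check digit = (10 − (82 mod 10)) mod 10 = 8.

8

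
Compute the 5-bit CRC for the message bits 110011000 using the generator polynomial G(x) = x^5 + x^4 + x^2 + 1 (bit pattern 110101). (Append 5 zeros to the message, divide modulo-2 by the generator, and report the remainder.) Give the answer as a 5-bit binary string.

Append 5 zeros: 11001100000000. Divide by 110101 (XOR where the leading bit is 1):
  pos 0: 110011 XOR 110101 = 000110
  pos 3: 110000 XOR 110101 = 000101
  pos 6: 101000 XOR 110101 = 011101
  pos 7: 111010 XOR 110101 = 001111
Remainder (last 5 bits) = 11110. This is the CRC / FCS.

11110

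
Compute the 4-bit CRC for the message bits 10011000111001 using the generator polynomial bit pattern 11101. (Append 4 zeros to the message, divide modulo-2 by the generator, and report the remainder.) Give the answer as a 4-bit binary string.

1101

Append 4 zeros: 100110001110010000. Divide by 11101 (XOR where the leading bit is 1):
  pos 0: 10011 XOR 11101 = 01110
  pos 1: 11100 XOR 11101 = 00001
  pos 5: 10011 XOR 11101 = 01110
  pos 6: 11101 XOR 11101 = 00000
  pos 13: 10000 XOR 11101 = 01101
Remainder (last 4 bits) = 1101. This is the CRC / FCS.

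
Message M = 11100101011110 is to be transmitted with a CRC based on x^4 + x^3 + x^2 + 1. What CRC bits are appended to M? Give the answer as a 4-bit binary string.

1011

Append 4 zeros: 111001010111100000. Divide by 11101 (XOR where the leading bit is 1):
  pos 0: 11100 XOR 11101 = 00001
  pos 4: 11010 XOR 11101 = 00111
  pos 6: 11111 XOR 11101 = 00010
  pos 9: 10110 XOR 11101 = 01011
  pos 10: 10110 XOR 11101 = 01011
  pos 11: 10110 XOR 11101 = 01011
  pos 12: 10110 XOR 11101 = 01011
  pos 13: 10110 XOR 11101 = 01011
Remainder (last 4 bits) = 1011. This is the CRC / FCS.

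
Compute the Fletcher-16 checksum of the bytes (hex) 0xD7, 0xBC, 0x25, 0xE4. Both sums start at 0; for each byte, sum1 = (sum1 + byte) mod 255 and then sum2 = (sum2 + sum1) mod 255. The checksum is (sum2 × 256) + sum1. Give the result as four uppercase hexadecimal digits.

C49E

Running sums (mod 255):
  after byte 0 (0xD7): sum1=215, sum2=215
  after byte 1 (0xBC): sum1=148, sum2=108
  after byte 2 (0x25): sum1=185, sum2=38
  after byte 3 (0xE4): sum1=158, sum2=196
Checksum = sum2·256 + sum1 = 196·256 + 158 = 50334 = 0xC49E.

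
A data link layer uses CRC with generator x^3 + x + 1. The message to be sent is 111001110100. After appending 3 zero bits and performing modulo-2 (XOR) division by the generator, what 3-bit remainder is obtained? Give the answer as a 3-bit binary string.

011

Append 3 zeros: 111001110100000. Divide by 1011 (XOR where the leading bit is 1):
  pos 0: 1110 XOR 1011 = 0101
  pos 1: 1010 XOR 1011 = 0001
  pos 4: 1111 XOR 1011 = 0100
  pos 5: 1000 XOR 1011 = 0011
  pos 7: 1110 XOR 1011 = 0101
  pos 8: 1010 XOR 1011 = 0001
  pos 11: 1000 XOR 1011 = 0011
Remainder (last 3 bits) = 011. This is the CRC / FCS.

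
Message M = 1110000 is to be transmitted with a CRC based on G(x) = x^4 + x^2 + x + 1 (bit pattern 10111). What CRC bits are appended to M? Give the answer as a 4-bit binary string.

Append 4 zeros: 11100000000. Divide by 10111 (XOR where the leading bit is 1):
  pos 0: 11100 XOR 10111 = 01011
  pos 1: 10110 XOR 10111 = 00001
  pos 5: 10000 XOR 10111 = 00111
Remainder (last 4 bits) = 1110. This is the CRC / FCS.

1110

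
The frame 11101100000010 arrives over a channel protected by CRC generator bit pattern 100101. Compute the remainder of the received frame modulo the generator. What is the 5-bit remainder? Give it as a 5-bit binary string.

Modulo-2 division of 11101100000010 by 100101:
  pos 0: 111011 XOR 100101 = 011110
  pos 1: 111100 XOR 100101 = 011001
  pos 2: 110010 XOR 100101 = 010111
  pos 3: 101110 XOR 100101 = 001011
  pos 5: 101100 XOR 100101 = 001001
  pos 7: 100101 XOR 100101 = 000000
Remainder = 00000 (zero — the frame passes the CRC check).

00000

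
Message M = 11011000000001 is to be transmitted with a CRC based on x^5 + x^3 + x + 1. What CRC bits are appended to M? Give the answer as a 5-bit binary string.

Append 5 zeros: 1101100000000100000. Divide by 101011 (XOR where the leading bit is 1):
  pos 0: 110110 XOR 101011 = 011101
  pos 1: 111010 XOR 101011 = 010001
  pos 2: 100010 XOR 101011 = 001001
  pos 4: 100100 XOR 101011 = 001111
  pos 6: 111100 XOR 101011 = 010111
  pos 7: 101110 XOR 101011 = 000101
  pos 10: 101100 XOR 101011 = 000111
  pos 13: 111000 XOR 101011 = 010011
Remainder (last 5 bits) = 10011. This is the CRC / FCS.

10011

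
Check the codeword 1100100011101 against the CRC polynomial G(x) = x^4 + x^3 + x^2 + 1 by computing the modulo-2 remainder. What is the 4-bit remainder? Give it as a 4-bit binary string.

Modulo-2 division of 1100100011101 by 11101:
  pos 0: 11001 XOR 11101 = 00100
  pos 2: 10000 XOR 11101 = 01101
  pos 3: 11010 XOR 11101 = 00111
  pos 5: 11111 XOR 11101 = 00010
  pos 8: 10101 XOR 11101 = 01000
Remainder = 1000 (nonzero — an error is detected).

1000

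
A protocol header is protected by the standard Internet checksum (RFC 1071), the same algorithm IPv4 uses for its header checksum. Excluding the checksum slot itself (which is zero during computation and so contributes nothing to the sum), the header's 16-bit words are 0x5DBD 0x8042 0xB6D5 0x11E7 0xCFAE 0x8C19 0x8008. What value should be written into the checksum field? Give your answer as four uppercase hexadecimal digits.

7D72

One's-complement addition (fold any carry out of bit 15 back into bit 0):
  0x5DBD + 0x8042 = 0x0DDFF
  0xDDFF + 0xB6D5 = 0x194D4 → wrap carry → 0x94D5
  0x94D5 + 0x11E7 = 0x0A6BC
  0xA6BC + 0xCFAE = 0x1766A → wrap carry → 0x766B
  0x766B + 0x8C19 = 0x10284 → wrap carry → 0x0285
  0x0285 + 0x8008 = 0x0828D
One's-complement sum = 0x828D.
Checksum = ~0x828D & 0xFFFF = 0x7D72.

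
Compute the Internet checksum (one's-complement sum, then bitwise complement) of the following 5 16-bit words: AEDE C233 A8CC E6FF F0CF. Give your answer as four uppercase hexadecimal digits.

0E51

One's-complement addition (fold any carry out of bit 15 back into bit 0):
  0xAEDE + 0xC233 = 0x17111 → wrap carry → 0x7112
  0x7112 + 0xA8CC = 0x119DE → wrap carry → 0x19DF
  0x19DF + 0xE6FF = 0x100DE → wrap carry → 0x00DF
  0x00DF + 0xF0CF = 0x0F1AE
One's-complement sum = 0xF1AE.
Checksum = ~0xF1AE & 0xFFFF = 0x0E51.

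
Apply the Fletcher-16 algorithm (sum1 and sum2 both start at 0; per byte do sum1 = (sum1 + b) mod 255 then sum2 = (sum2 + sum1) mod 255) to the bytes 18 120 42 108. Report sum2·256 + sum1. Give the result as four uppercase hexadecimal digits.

Running sums (mod 255):
  after byte 0 (18): sum1=18, sum2=18
  after byte 1 (120): sum1=138, sum2=156
  after byte 2 (42): sum1=180, sum2=81
  after byte 3 (108): sum1=33, sum2=114
Checksum = sum2·256 + sum1 = 114·256 + 33 = 29217 = 0x7221.

7221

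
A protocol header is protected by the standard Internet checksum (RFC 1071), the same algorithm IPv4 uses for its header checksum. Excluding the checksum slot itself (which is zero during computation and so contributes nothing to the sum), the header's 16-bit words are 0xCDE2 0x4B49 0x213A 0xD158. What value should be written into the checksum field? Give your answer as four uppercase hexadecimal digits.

F440

One's-complement addition (fold any carry out of bit 15 back into bit 0):
  0xCDE2 + 0x4B49 = 0x1192B → wrap carry → 0x192C
  0x192C + 0x213A = 0x03A66
  0x3A66 + 0xD158 = 0x10BBE → wrap carry → 0x0BBF
One's-complement sum = 0x0BBF.
Checksum = ~0x0BBF & 0xFFFF = 0xF440.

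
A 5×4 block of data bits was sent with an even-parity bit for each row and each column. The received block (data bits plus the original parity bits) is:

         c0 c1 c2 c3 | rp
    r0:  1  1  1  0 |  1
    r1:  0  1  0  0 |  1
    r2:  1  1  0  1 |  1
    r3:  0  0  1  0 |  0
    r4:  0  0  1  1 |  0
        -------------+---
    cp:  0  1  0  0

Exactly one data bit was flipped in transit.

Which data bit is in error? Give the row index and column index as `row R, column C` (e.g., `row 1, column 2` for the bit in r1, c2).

Recompute each row's even parity and compare to rp:
  r0: data parity 1, sent rp 1 → ok
  r1: data parity 1, sent rp 1 → ok
  r2: data parity 1, sent rp 1 → ok
  r3: data parity 1, sent rp 0 → mismatch
  r4: data parity 0, sent rp 0 → ok
Recompute each column's even parity and compare to cp:
  c0: data parity 0, sent cp 0 → ok
  c1: data parity 1, sent cp 1 → ok
  c2: data parity 1, sent cp 0 → mismatch
  c3: data parity 0, sent cp 0 → ok
Exactly one row (r3) and one column (c2) fail → the flipped bit is at their intersection.

row 3, column 2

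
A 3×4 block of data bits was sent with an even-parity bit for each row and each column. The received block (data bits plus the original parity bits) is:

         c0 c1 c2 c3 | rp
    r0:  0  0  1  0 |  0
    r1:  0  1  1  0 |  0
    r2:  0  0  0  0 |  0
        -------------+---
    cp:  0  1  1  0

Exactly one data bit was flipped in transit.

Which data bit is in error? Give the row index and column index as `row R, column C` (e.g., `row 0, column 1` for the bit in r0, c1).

row 0, column 2

Recompute each row's even parity and compare to rp:
  r0: data parity 1, sent rp 0 → mismatch
  r1: data parity 0, sent rp 0 → ok
  r2: data parity 0, sent rp 0 → ok
Recompute each column's even parity and compare to cp:
  c0: data parity 0, sent cp 0 → ok
  c1: data parity 1, sent cp 1 → ok
  c2: data parity 0, sent cp 1 → mismatch
  c3: data parity 0, sent cp 0 → ok
Exactly one row (r0) and one column (c2) fail → the flipped bit is at their intersection.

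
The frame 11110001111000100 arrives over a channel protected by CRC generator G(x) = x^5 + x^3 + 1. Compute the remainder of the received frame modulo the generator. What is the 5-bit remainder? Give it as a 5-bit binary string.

Modulo-2 division of 11110001111000100 by 101001:
  pos 0: 111100 XOR 101001 = 010101
  pos 1: 101010 XOR 101001 = 000011
  pos 5: 111111 XOR 101001 = 010110
  pos 6: 101100 XOR 101001 = 000101
  pos 9: 101001 XOR 101001 = 000000
Remainder = 00000 (zero — the frame passes the CRC check).

00000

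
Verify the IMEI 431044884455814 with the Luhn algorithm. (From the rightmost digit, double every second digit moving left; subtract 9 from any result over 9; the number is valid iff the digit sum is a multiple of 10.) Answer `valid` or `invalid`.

From the right, keep odd positions and double even positions (subtract 9 from any doubled value over 9):
  doubled (positions 2,4,...): 2 1 8 7 8 0 6 → sum 32
  kept (positions 1,3,...): 4 8 5 4 8 4 1 4 → sum 38
Total = 70.
70 mod 10 = 0, so the number is valid.

valid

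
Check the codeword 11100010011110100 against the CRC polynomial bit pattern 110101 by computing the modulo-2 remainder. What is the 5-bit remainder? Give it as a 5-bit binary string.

Modulo-2 division of 11100010011110100 by 110101:
  pos 0: 111000 XOR 110101 = 001101
  pos 2: 110110 XOR 110101 = 000011
  pos 6: 110111 XOR 110101 = 000010
  pos 10: 101010 XOR 110101 = 011111
  pos 11: 111110 XOR 110101 = 001011
Remainder = 01011 (nonzero — an error is detected).

01011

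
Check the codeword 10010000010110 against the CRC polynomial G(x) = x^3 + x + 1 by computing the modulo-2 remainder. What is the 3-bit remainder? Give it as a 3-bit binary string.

110

Modulo-2 division of 10010000010110 by 1011:
  pos 0: 1001 XOR 1011 = 0010
  pos 2: 1000 XOR 1011 = 0011
  pos 4: 1100 XOR 1011 = 0111
  pos 5: 1110 XOR 1011 = 0101
  pos 6: 1011 XOR 1011 = 0000
Remainder = 110 (nonzero — an error is detected).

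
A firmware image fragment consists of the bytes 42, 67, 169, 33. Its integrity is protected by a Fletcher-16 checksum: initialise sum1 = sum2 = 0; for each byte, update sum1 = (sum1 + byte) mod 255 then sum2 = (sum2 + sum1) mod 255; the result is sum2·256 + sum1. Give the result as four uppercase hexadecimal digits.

Running sums (mod 255):
  after byte 0 (42): sum1=42, sum2=42
  after byte 1 (67): sum1=109, sum2=151
  after byte 2 (169): sum1=23, sum2=174
  after byte 3 (33): sum1=56, sum2=230
Checksum = sum2·256 + sum1 = 230·256 + 56 = 58936 = 0xE638.

E638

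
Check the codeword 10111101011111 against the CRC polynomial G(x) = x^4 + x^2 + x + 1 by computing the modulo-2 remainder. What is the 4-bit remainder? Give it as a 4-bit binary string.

Modulo-2 division of 10111101011111 by 10111:
  pos 0: 10111 XOR 10111 = 00000
  pos 5: 10101 XOR 10111 = 00010
  pos 8: 10111 XOR 10111 = 00000
Remainder = 0001 (nonzero — an error is detected).

0001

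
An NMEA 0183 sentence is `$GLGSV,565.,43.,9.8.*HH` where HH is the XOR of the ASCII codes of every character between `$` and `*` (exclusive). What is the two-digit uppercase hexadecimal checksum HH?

55

XOR the ASCII codes of the payload characters:
  'G' = 0x47 → acc = 0x47
  'L' = 0x4C → acc = 0x0B
  'G' = 0x47 → acc = 0x4C
  'S' = 0x53 → acc = 0x1F
  'V' = 0x56 → acc = 0x49
  ',' = 0x2C → acc = 0x65
  '5' = 0x35 → acc = 0x50
  '6' = 0x36 → acc = 0x66
  '5' = 0x35 → acc = 0x53
  '.' = 0x2E → acc = 0x7D
  ',' = 0x2C → acc = 0x51
  '4' = 0x34 → acc = 0x65
  '3' = 0x33 → acc = 0x56
  '.' = 0x2E → acc = 0x78
  ',' = 0x2C → acc = 0x54
  '9' = 0x39 → acc = 0x6D
  '.' = 0x2E → acc = 0x43
  '8' = 0x38 → acc = 0x7B
  '.' = 0x2E → acc = 0x55
Checksum = 0x55.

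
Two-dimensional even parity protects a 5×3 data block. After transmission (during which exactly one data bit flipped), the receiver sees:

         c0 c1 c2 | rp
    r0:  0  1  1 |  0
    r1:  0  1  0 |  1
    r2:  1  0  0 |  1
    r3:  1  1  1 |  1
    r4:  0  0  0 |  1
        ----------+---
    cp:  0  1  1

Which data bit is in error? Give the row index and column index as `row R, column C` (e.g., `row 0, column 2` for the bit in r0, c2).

Recompute each row's even parity and compare to rp:
  r0: data parity 0, sent rp 0 → ok
  r1: data parity 1, sent rp 1 → ok
  r2: data parity 1, sent rp 1 → ok
  r3: data parity 1, sent rp 1 → ok
  r4: data parity 0, sent rp 1 → mismatch
Recompute each column's even parity and compare to cp:
  c0: data parity 0, sent cp 0 → ok
  c1: data parity 1, sent cp 1 → ok
  c2: data parity 0, sent cp 1 → mismatch
Exactly one row (r4) and one column (c2) fail → the flipped bit is at their intersection.

row 4, column 2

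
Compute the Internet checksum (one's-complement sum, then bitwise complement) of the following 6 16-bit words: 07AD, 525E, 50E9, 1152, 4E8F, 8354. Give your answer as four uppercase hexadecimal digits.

One's-complement addition (fold any carry out of bit 15 back into bit 0):
  0x07AD + 0x525E = 0x05A0B
  0x5A0B + 0x50E9 = 0x0AAF4
  0xAAF4 + 0x1152 = 0x0BC46
  0xBC46 + 0x4E8F = 0x10AD5 → wrap carry → 0x0AD6
  0x0AD6 + 0x8354 = 0x08E2A
One's-complement sum = 0x8E2A.
Checksum = ~0x8E2A & 0xFFFF = 0x71D5.

71D5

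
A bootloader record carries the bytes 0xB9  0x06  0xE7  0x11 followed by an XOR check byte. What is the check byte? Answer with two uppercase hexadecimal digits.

XOR the bytes together:
  start with 0xB9
  0xB9 ⊕ 0x06 = 0xBF
  0xBF ⊕ 0xE7 = 0x58
  0x58 ⊕ 0x11 = 0x49

49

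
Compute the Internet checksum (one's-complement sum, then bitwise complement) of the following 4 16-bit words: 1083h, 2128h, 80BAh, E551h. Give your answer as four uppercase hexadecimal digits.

6848

One's-complement addition (fold any carry out of bit 15 back into bit 0):
  0x1083 + 0x2128 = 0x031AB
  0x31AB + 0x80BA = 0x0B265
  0xB265 + 0xE551 = 0x197B6 → wrap carry → 0x97B7
One's-complement sum = 0x97B7.
Checksum = ~0x97B7 & 0xFFFF = 0x6848.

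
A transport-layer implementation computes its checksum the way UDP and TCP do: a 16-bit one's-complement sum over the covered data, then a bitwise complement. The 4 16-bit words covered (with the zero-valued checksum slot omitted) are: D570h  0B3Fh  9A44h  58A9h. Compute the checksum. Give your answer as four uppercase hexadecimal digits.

One's-complement addition (fold any carry out of bit 15 back into bit 0):
  0xD570 + 0x0B3F = 0x0E0AF
  0xE0AF + 0x9A44 = 0x17AF3 → wrap carry → 0x7AF4
  0x7AF4 + 0x58A9 = 0x0D39D
One's-complement sum = 0xD39D.
Checksum = ~0xD39D & 0xFFFF = 0x2C62.

2C62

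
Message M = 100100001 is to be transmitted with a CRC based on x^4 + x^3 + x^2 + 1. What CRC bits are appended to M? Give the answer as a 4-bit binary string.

1110

Append 4 zeros: 1001000010000. Divide by 11101 (XOR where the leading bit is 1):
  pos 0: 10010 XOR 11101 = 01111
  pos 1: 11110 XOR 11101 = 00011
  pos 4: 11001 XOR 11101 = 00100
  pos 6: 10000 XOR 11101 = 01101
  pos 7: 11010 XOR 11101 = 00111
Remainder (last 4 bits) = 1110. This is the CRC / FCS.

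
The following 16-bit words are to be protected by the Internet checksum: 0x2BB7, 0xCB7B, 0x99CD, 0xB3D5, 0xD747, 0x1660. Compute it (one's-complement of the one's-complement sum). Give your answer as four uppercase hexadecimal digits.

One's-complement addition (fold any carry out of bit 15 back into bit 0):
  0x2BB7 + 0xCB7B = 0x0F732
  0xF732 + 0x99CD = 0x190FF → wrap carry → 0x9100
  0x9100 + 0xB3D5 = 0x144D5 → wrap carry → 0x44D6
  0x44D6 + 0xD747 = 0x11C1D → wrap carry → 0x1C1E
  0x1C1E + 0x1660 = 0x0327E
One's-complement sum = 0x327E.
Checksum = ~0x327E & 0xFFFF = 0xCD81.

CD81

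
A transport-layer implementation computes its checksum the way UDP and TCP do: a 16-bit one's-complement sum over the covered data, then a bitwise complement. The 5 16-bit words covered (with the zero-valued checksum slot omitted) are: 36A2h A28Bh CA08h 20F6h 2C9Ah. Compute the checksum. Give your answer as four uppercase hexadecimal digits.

0F39

One's-complement addition (fold any carry out of bit 15 back into bit 0):
  0x36A2 + 0xA28B = 0x0D92D
  0xD92D + 0xCA08 = 0x1A335 → wrap carry → 0xA336
  0xA336 + 0x20F6 = 0x0C42C
  0xC42C + 0x2C9A = 0x0F0C6
One's-complement sum = 0xF0C6.
Checksum = ~0xF0C6 & 0xFFFF = 0x0F39.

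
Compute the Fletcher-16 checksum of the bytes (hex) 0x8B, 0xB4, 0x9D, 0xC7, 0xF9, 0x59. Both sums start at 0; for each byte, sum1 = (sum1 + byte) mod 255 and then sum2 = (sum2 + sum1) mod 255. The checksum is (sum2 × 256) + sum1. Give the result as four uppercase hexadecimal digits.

Running sums (mod 255):
  after byte 0 (0x8B): sum1=139, sum2=139
  after byte 1 (0xB4): sum1=64, sum2=203
  after byte 2 (0x9D): sum1=221, sum2=169
  after byte 3 (0xC7): sum1=165, sum2=79
  after byte 4 (0xF9): sum1=159, sum2=238
  after byte 5 (0x59): sum1=248, sum2=231
Checksum = sum2·256 + sum1 = 231·256 + 248 = 59384 = 0xE7F8.

E7F8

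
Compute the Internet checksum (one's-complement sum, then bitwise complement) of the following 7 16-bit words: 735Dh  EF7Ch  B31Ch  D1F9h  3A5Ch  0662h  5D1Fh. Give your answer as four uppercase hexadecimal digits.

One's-complement addition (fold any carry out of bit 15 back into bit 0):
  0x735D + 0xEF7C = 0x162D9 → wrap carry → 0x62DA
  0x62DA + 0xB31C = 0x115F6 → wrap carry → 0x15F7
  0x15F7 + 0xD1F9 = 0x0E7F0
  0xE7F0 + 0x3A5C = 0x1224C → wrap carry → 0x224D
  0x224D + 0x0662 = 0x028AF
  0x28AF + 0x5D1F = 0x085CE
One's-complement sum = 0x85CE.
Checksum = ~0x85CE & 0xFFFF = 0x7A31.

7A31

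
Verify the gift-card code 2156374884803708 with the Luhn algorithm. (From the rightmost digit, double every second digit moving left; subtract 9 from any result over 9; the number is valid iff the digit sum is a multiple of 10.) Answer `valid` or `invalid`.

From the right, keep odd positions and double even positions (subtract 9 from any doubled value over 9):
  doubled (positions 2,4,...): 0 6 7 7 8 6 1 4 → sum 39
  kept (positions 1,3,...): 8 7 0 4 8 7 6 1 → sum 41
Total = 80.
80 mod 10 = 0, so the number is valid.

valid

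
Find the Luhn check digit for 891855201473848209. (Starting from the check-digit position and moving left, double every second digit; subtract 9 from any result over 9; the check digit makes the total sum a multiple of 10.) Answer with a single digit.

Partial digits right→left: 9 0 2 8 4 8 3 7 4 1 0 2 5 5 8 1 9 8
Double every second digit counting from the check-digit position (so the 1st, 3rd, 5th, ... of the partial from the right).
  doubled (with −9 where >9): 9 4 8 6 8 0 1 7 9 → sum 52
  kept as-is: 0 8 8 7 1 2 5 1 8 → sum 40
Total = 52 + 40 = 92.
Check digit = (10 − (92 mod 10)) mod 10 = 8.

8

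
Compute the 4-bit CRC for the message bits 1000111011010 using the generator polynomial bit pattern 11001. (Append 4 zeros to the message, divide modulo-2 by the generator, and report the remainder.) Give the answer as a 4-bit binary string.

0100

Append 4 zeros: 10001110110100000. Divide by 11001 (XOR where the leading bit is 1):
  pos 0: 10001 XOR 11001 = 01000
  pos 1: 10001 XOR 11001 = 01000
  pos 2: 10001 XOR 11001 = 01000
  pos 3: 10000 XOR 11001 = 01001
  pos 4: 10011 XOR 11001 = 01010
  pos 5: 10101 XOR 11001 = 01100
  pos 6: 11000 XOR 11001 = 00001
  pos 10: 11000 XOR 11001 = 00001
Remainder (last 4 bits) = 0100. This is the CRC / FCS.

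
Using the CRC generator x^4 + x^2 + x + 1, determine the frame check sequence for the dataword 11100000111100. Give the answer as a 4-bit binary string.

Append 4 zeros: 111000001111000000. Divide by 10111 (XOR where the leading bit is 1):
  pos 0: 11100 XOR 10111 = 01011
  pos 1: 10110 XOR 10111 = 00001
  pos 5: 10011 XOR 10111 = 00100
  pos 7: 10011 XOR 10111 = 00100
  pos 9: 10000 XOR 10111 = 00111
  pos 11: 11100 XOR 10111 = 01011
  pos 12: 10110 XOR 10111 = 00001
Remainder (last 4 bits) = 0010. This is the CRC / FCS.

0010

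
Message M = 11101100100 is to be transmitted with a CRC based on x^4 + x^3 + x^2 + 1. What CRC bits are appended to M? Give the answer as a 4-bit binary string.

1010

Append 4 zeros: 111011001000000. Divide by 11101 (XOR where the leading bit is 1):
  pos 0: 11101 XOR 11101 = 00000
  pos 5: 10010 XOR 11101 = 01111
  pos 6: 11110 XOR 11101 = 00011
  pos 9: 11000 XOR 11101 = 00101
Remainder (last 4 bits) = 1010. This is the CRC / FCS.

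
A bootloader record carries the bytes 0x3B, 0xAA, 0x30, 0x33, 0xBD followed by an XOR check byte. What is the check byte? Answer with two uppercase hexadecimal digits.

XOR the bytes together:
  start with 0x3B
  0x3B ⊕ 0xAA = 0x91
  0x91 ⊕ 0x30 = 0xA1
  0xA1 ⊕ 0x33 = 0x92
  0x92 ⊕ 0xBD = 0x2F

2F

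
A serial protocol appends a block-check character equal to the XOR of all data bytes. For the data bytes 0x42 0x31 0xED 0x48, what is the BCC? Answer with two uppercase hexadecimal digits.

D6

XOR the bytes together:
  start with 0x42
  0x42 ⊕ 0x31 = 0x73
  0x73 ⊕ 0xED = 0x9E
  0x9E ⊕ 0x48 = 0xD6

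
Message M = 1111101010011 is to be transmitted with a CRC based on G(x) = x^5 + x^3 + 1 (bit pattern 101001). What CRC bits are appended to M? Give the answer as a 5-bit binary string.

Append 5 zeros: 111110101001100000. Divide by 101001 (XOR where the leading bit is 1):
  pos 0: 111110 XOR 101001 = 010111
  pos 1: 101111 XOR 101001 = 000110
  pos 4: 110010 XOR 101001 = 011011
  pos 5: 110110 XOR 101001 = 011111
  pos 6: 111111 XOR 101001 = 010110
  pos 7: 101101 XOR 101001 = 000100
  pos 10: 100000 XOR 101001 = 001001
  pos 12: 100100 XOR 101001 = 001101
Remainder (last 5 bits) = 01101. This is the CRC / FCS.

01101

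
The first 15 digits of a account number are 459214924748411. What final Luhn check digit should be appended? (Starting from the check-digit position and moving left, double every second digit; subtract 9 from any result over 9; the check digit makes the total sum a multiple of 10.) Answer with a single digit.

Partial digits right→left: 1 1 4 8 4 7 4 2 9 4 1 2 9 5 4
Double every second digit counting from the check-digit position (so the 1st, 3rd, 5th, ... of the partial from the right).
  doubled (with −9 where >9): 2 8 8 8 9 2 9 8 → sum 54
  kept as-is: 1 8 7 2 4 2 5 → sum 29
Total = 54 + 29 = 83.
Check digit = (10 − (83 mod 10)) mod 10 = 7.

7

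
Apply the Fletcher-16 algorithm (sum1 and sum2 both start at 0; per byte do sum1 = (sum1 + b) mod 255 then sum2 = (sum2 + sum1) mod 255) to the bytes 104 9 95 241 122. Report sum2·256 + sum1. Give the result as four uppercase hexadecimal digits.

AA3D

Running sums (mod 255):
  after byte 0 (104): sum1=104, sum2=104
  after byte 1 (9): sum1=113, sum2=217
  after byte 2 (95): sum1=208, sum2=170
  after byte 3 (241): sum1=194, sum2=109
  after byte 4 (122): sum1=61, sum2=170
Checksum = sum2·256 + sum1 = 170·256 + 61 = 43581 = 0xAA3D.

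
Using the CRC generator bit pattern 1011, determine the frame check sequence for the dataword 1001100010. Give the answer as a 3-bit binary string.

Append 3 zeros: 1001100010000. Divide by 1011 (XOR where the leading bit is 1):
  pos 0: 1001 XOR 1011 = 0010
  pos 2: 1010 XOR 1011 = 0001
  pos 5: 1001 XOR 1011 = 0010
  pos 7: 1000 XOR 1011 = 0011
  pos 9: 1100 XOR 1011 = 0111
Remainder (last 3 bits) = 111. This is the CRC / FCS.

111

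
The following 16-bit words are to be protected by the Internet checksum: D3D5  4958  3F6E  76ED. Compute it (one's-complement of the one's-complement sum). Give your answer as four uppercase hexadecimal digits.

2C76

One's-complement addition (fold any carry out of bit 15 back into bit 0):
  0xD3D5 + 0x4958 = 0x11D2D → wrap carry → 0x1D2E
  0x1D2E + 0x3F6E = 0x05C9C
  0x5C9C + 0x76ED = 0x0D389
One's-complement sum = 0xD389.
Checksum = ~0xD389 & 0xFFFF = 0x2C76.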